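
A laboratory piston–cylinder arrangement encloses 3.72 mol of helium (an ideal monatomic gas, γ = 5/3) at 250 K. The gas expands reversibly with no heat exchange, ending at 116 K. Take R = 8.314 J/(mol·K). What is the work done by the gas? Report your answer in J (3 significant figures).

W ≈ 6220 J

Adiabatic ⇒ Q = 0, so W_by = −ΔU = nCᵥ(T₁ − T₂).
Cᵥ = 3R/2 = 12.47 J/(mol·K).
W = (3.72)(12.47)(250 − 116) = 6217 J.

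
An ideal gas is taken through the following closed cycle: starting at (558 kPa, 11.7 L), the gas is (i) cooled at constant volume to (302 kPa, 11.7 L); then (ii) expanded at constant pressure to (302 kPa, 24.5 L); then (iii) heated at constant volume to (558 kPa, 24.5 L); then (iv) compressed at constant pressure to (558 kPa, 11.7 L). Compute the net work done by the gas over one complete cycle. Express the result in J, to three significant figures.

W_net ≈ -3280 J

Constant-volume legs do no work.
W(ii) = (302)(24.5 − 11.7) = 3866 J; W(iv) = (558)(11.7 − 24.5) = -7142 J.
W_net = 3866 − 7142 = -3277 J (the counter-clockwise enclosed area).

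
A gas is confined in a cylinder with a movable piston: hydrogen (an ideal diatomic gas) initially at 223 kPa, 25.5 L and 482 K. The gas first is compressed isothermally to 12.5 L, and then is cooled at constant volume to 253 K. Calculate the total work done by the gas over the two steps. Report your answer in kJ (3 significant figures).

W_total ≈ -4.05 kJ

Step 1 (isothermal): W = P₁V₁ ln(V₂/V₁) = (5686) ln(12.5/25.5) = -4054 J.
Step 2 (isochoric): W = 0 (constant volume).
W_total = -4054 + 0 = -4054 J.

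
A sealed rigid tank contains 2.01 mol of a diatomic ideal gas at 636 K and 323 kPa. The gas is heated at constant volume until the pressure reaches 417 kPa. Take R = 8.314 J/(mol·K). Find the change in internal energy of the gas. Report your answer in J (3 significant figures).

Constant volume ⇒ W = 0, so Q = ΔU = nCᵥΔT with Cᵥ = 5R/2 = 20.79 J/(mol·K).
At constant V, T₂/T₁ = P₂/P₁ ⇒ ΔT = T₁(P₂/P₁ − 1) = 636·(417/323 − 1) = 185.1 K.
ΔU = (2.01)(20.79)(185.1) = 7733 J.

ΔU ≈ 7730 J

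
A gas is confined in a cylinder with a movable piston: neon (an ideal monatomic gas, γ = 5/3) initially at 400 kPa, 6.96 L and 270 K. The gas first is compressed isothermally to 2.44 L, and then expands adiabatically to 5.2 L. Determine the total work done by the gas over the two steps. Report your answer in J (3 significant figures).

Step 1 (isothermal): W = P₁V₁ ln(V₂/V₁) = (2784) ln(2.44/6.96) = -2918 J.
After step 1: P = 1141 kPa, V = 2.44 L, T = 270 K.
Step 2 (adiabatic): W = (P₁V₁ − P₂V₂)/(γ−1) = (2784 − 1681)/0.667 = 1654 J.
W_total = -2918 + 1654 = -1264 J.

W_total ≈ -1260 J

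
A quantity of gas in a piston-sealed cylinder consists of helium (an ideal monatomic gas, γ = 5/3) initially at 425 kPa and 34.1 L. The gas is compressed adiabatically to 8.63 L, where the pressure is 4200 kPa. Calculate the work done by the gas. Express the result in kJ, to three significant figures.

Adiabatic: W = (P₁V₁ − P₂V₂)/(γ − 1) with γ = 5/3.
P₁V₁ = 14492 J, P₂V₂ = 36246 J.
W = (14492 − 36246) / 0.6667 = -32630 J.

W ≈ -32.6 kJ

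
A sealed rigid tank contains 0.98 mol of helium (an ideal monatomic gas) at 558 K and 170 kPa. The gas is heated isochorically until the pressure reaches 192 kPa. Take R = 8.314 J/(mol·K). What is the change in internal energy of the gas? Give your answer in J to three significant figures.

ΔU ≈ 883 J

Constant volume ⇒ W = 0, so Q = ΔU = nCᵥΔT with Cᵥ = 3R/2 = 12.47 J/(mol·K).
At constant V, T₂/T₁ = P₂/P₁ ⇒ ΔT = T₁(P₂/P₁ − 1) = 558·(192/170 − 1) = 72.21 K.
ΔU = (0.98)(12.47)(72.21) = 882.5 J.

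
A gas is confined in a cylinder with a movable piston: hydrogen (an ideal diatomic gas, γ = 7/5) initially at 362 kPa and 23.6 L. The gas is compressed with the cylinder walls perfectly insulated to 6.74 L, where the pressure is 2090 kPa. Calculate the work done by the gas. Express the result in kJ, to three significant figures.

W ≈ -13.9 kJ

Adiabatic: W = (P₁V₁ − P₂V₂)/(γ − 1) with γ = 7/5.
P₁V₁ = 8543 J, P₂V₂ = 14087 J.
W = (8543 − 14087) / 0.4 = -13859 J.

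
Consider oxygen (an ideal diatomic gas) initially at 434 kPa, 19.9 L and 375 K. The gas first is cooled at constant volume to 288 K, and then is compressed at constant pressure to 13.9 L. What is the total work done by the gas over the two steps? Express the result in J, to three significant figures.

Step 1 (isochoric): W = 0 (constant volume).
After step 1: P = 333.3 kPa (V unchanged).
Step 2 (isobaric): W = PΔV = (333.3 kPa)(13.9 − 19.9 L) = -2000 J.
W_total = 0 − 2000 = -2000 J.

W_total ≈ -2000 J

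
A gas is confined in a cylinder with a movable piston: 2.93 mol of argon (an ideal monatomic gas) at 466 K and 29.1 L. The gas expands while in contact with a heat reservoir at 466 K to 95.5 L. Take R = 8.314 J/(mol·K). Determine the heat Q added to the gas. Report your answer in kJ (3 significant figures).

Isothermal ⇒ ΔU = 0, so Q = W = nRT ln(V₂/V₁).
Q = (2.93)(8.314)(466) ln(95.5/29.1) = 11352 × 1.188 = 13490 J.

Q ≈ 13.5 kJ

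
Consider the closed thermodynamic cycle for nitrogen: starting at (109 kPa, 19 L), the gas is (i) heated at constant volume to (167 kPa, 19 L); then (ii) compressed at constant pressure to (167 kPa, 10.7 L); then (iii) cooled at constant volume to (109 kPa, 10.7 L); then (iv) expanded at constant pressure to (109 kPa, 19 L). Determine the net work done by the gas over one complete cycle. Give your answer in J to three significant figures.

Constant-volume legs do no work.
W(ii) = (167)(10.7 − 19) = -1386 J; W(iv) = (109)(19 − 10.7) = 904.7 J.
W_net = -1386 + 904.7 = -481.4 J (the counter-clockwise enclosed area).

W_net ≈ -481 J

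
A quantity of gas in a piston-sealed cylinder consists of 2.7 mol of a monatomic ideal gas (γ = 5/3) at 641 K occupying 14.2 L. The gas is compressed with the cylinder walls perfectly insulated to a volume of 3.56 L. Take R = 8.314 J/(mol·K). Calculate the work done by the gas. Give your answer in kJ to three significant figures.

Adiabatic: TV^(γ−1) = const with γ = 5/3.
T₂ = T₁ (V₁/V₂)^(γ−1) = 641 × (14.2/3.56)^0.667 = 641 × 2.515 = 1612 K.
W_by = nCᵥ(T₁ − T₂) = (2.7)(12.47)(641 − 1612) = -32702 J.

W ≈ -32.7 kJ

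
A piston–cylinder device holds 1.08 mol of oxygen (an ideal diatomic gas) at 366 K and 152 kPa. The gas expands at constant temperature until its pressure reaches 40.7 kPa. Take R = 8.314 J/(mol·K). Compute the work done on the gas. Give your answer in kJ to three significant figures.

W ≈ -4.33 kJ

Isothermal process: W = nRT ln(V₂/V₁) = nRT ln(P₁/P₂).
W = (1.08)(8.314)(366) × ln(152/40.7)
  = 3286 × ln(3.735) = 3286 × 1.318
W_by_gas = 4330 J; work on gas = −W_by = -4330 J.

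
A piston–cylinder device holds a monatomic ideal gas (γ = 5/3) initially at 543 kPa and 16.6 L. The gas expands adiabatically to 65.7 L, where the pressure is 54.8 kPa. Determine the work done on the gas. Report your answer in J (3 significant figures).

Adiabatic: W = (P₁V₁ − P₂V₂)/(γ − 1) with γ = 5/3.
P₁V₁ = 9014 J, P₂V₂ = 3600 J.
W = (9014 − 3600) / 0.6667 = 8120 J.
Work on gas = −W_by = -8120 J.

W ≈ -8120 J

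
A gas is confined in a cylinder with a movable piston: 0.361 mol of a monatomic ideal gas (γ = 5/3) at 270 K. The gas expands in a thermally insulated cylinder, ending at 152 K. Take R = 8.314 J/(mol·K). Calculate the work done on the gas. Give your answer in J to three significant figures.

W ≈ -531 J

Adiabatic ⇒ Q = 0, so W_by = −ΔU = nCᵥ(T₁ − T₂).
Cᵥ = 3R/2 = 12.47 J/(mol·K).
W = (0.361)(12.47)(270 − 152) = 531.2 J.
Work on gas = −W_by = -531.2 J.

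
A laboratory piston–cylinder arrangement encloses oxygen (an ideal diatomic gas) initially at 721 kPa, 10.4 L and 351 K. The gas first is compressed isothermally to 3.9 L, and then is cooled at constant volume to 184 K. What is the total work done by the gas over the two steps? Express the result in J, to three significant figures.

W_total ≈ -7350 J

Step 1 (isothermal): W = P₁V₁ ln(V₂/V₁) = (7498) ln(3.9/10.4) = -7355 J.
Step 2 (isochoric): W = 0 (constant volume).
W_total = -7355 + 0 = -7355 J.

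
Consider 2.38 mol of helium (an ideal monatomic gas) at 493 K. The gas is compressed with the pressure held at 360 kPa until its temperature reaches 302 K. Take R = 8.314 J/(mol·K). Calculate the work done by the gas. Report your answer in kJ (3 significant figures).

Isobaric: W = P ΔV = nR ΔT.
W = (2.38)(8.314)(302 − 493) = -3779 J.

W ≈ -3.78 kJ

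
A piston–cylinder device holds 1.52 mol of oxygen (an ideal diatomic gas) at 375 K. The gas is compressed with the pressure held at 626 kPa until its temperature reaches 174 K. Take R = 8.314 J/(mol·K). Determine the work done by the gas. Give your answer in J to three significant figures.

W ≈ -2540 J

Isobaric: W = P ΔV = nR ΔT.
W = (1.52)(8.314)(174 − 375) = -2540 J.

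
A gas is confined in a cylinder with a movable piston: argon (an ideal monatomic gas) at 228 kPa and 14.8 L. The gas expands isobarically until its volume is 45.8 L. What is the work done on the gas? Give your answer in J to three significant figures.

Isobaric: W = P ΔV.
W = (228 kPa)(45.8 − 14.8 L) = (228)(31) = 7068 J.
Work on gas = −W_by = -7068 J.

W ≈ -7070 J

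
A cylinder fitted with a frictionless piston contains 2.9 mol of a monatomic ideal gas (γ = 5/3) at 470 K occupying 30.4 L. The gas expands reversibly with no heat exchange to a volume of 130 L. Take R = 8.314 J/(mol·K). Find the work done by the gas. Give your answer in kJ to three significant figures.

Adiabatic: TV^(γ−1) = const with γ = 5/3.
T₂ = T₁ (V₁/V₂)^(γ−1) = 470 × (30.4/130)^0.667 = 470 × 0.3796 = 178.4 K.
W_by = nCᵥ(T₁ − T₂) = (2.9)(12.47)(470 − 178.4) = 10546 J.

W ≈ 10.5 kJ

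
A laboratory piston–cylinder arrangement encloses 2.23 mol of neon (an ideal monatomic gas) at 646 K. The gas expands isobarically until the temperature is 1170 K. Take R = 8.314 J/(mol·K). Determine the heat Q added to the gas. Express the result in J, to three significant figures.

Q ≈ 24300 J

Isobaric: W = nRΔT = (2.23)(8.314)(524) = 9715 J.
ΔU = nCᵥΔT with Cᵥ = 3R/2: ΔU = (2.23)(12.47)(524) = 14573 J.
Q = ΔU + W = 14573 + 9715 = 24288 J.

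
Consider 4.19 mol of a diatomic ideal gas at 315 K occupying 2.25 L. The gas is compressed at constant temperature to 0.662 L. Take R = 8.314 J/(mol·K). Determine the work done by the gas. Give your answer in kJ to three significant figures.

W ≈ -13.4 kJ

Isothermal: W = nRT ln(V₂/V₁).
W = (4.19)(8.314)(315) × ln(0.662/2.25)
  = 10973 × -1.223
W_by_gas = -13425 J.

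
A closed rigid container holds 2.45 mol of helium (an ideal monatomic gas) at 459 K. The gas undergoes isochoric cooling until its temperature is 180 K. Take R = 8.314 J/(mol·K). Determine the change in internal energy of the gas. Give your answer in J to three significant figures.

ΔU ≈ -8520 J

Constant volume ⇒ W = 0, so Q = ΔU = nCᵥΔT with Cᵥ = 3R/2 = 12.47 J/(mol·K).
ΔU = (2.45)(12.47)(180 − 459) = -8525 J.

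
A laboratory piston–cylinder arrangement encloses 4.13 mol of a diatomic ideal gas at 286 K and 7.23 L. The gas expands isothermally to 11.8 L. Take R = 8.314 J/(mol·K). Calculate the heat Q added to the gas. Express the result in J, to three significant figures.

Q ≈ 4810 J

Isothermal ⇒ ΔU = 0, so Q = W = nRT ln(V₂/V₁).
Q = (4.13)(8.314)(286) ln(11.8/7.23) = 9820 × 0.4899 = 4811 J.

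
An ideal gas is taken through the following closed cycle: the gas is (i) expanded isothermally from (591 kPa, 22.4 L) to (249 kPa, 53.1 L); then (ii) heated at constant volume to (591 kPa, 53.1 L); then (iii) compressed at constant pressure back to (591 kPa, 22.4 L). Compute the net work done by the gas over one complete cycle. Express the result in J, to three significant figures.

W_net ≈ -6720 J

Leg (i): W = PᵢVᵢ ln(V_f/Vᵢ) = (13238) ln(53.1/22.4) = 11426 J.
Leg (ii): W = 0.
Leg (iii): W = PΔV = (591)(22.4 − 53.1) = -18144 J.
W_net = 11426 − 18144 = -6717 J.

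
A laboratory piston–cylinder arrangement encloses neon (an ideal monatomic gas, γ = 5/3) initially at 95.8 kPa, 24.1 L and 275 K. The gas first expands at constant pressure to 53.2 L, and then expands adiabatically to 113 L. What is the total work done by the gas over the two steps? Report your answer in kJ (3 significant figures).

Step 1 (isobaric): W = PΔV = (95.8 kPa)(53.2 − 24.1 L) = 2788 J.
After step 1: P = 95.8 kPa, V = 53.2 L, T = 607.1 K.
Step 2 (adiabatic): W = (P₁V₁ − P₂V₂)/(γ−1) = (5097 − 3084)/0.667 = 3018 J.
W_total = 2788 + 3018 = 5806 J.

W_total ≈ 5.81 kJ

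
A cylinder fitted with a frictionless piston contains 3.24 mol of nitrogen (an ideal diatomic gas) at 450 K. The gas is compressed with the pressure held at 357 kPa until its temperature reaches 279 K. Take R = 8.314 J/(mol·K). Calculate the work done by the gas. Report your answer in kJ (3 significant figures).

Isobaric: W = P ΔV = nR ΔT.
W = (3.24)(8.314)(279 − 450) = -4606 J.

W ≈ -4.61 kJ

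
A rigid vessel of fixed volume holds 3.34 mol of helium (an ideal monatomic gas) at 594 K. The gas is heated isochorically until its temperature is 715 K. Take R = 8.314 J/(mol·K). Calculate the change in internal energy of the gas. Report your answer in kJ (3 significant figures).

ΔU ≈ 5.04 kJ

Constant volume ⇒ W = 0, so Q = ΔU = nCᵥΔT with Cᵥ = 3R/2 = 12.47 J/(mol·K).
ΔU = (3.34)(12.47)(715 − 594) = 5040 J.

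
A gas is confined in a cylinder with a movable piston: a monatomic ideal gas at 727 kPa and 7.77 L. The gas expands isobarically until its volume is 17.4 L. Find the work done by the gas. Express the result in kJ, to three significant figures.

Isobaric: W = P ΔV.
W = (727 kPa)(17.4 − 7.77 L) = (727)(9.63) = 7001 J.

W ≈ 7.00 kJ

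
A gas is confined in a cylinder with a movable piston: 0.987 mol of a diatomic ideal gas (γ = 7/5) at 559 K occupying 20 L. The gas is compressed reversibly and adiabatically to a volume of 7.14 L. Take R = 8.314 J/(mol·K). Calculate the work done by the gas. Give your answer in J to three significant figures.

W ≈ -5850 J

Adiabatic: TV^(γ−1) = const with γ = 7/5.
T₂ = T₁ (V₁/V₂)^(γ−1) = 559 × (20/7.14)^0.4 = 559 × 1.51 = 844 K.
W_by = nCᵥ(T₁ − T₂) = (0.987)(20.79)(559 − 844) = -5847 J.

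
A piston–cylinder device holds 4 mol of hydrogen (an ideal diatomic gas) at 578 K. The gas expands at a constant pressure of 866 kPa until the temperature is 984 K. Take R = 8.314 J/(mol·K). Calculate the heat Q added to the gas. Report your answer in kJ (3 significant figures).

Isobaric: W = nRΔT = (4)(8.314)(406) = 13502 J.
ΔU = nCᵥΔT with Cᵥ = 5R/2: ΔU = (4)(20.79)(406) = 33755 J.
Q = ΔU + W = 33755 + 13502 = 47257 J.

Q ≈ 47.3 kJ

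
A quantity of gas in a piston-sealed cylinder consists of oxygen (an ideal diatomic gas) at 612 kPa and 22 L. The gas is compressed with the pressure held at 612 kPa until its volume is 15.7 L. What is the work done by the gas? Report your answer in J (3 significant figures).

W ≈ -3860 J

Isobaric: W = P ΔV.
W = (612 kPa)(15.7 − 22 L) = (612)(-6.3) = -3856 J.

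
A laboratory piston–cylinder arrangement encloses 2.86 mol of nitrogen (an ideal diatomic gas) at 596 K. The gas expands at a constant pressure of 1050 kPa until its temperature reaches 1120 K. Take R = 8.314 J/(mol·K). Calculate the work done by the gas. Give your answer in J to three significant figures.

Isobaric: W = P ΔV = nR ΔT.
W = (2.86)(8.314)(1120 − 596) = 12460 J.

W ≈ 12500 J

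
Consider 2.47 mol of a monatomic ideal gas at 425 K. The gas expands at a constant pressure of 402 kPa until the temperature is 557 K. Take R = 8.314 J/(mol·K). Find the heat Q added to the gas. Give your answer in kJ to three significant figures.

Q ≈ 6.78 kJ

Isobaric: W = nRΔT = (2.47)(8.314)(132) = 2711 J.
ΔU = nCᵥΔT with Cᵥ = 3R/2: ΔU = (2.47)(12.47)(132) = 4066 J.
Q = ΔU + W = 4066 + 2711 = 6777 J.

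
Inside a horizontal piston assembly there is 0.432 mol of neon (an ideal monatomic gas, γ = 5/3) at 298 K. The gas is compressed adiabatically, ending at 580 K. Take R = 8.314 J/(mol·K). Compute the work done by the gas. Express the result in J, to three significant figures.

Adiabatic ⇒ Q = 0, so W_by = −ΔU = nCᵥ(T₁ − T₂).
Cᵥ = 3R/2 = 12.47 J/(mol·K).
W = (0.432)(12.47)(298 − 580) = -1519 J.

W ≈ -1520 J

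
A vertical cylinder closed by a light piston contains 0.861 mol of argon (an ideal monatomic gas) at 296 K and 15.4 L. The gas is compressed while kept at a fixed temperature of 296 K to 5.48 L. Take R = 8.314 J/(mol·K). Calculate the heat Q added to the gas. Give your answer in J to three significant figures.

Isothermal ⇒ ΔU = 0, so Q = W = nRT ln(V₂/V₁).
Q = (0.861)(8.314)(296) ln(5.48/15.4) = 2119 × -1.033 = -2189 J.

Q ≈ -2190 J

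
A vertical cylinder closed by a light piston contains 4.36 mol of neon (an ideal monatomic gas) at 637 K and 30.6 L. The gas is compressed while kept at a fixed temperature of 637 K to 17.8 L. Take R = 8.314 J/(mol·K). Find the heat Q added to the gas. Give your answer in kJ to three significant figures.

Q ≈ -12.5 kJ

Isothermal ⇒ ΔU = 0, so Q = W = nRT ln(V₂/V₁).
Q = (4.36)(8.314)(637) ln(17.8/30.6) = 23091 × -0.5418 = -12511 J.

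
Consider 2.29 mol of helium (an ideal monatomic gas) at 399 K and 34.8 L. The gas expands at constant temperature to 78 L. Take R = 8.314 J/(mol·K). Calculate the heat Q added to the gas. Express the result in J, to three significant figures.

Isothermal ⇒ ΔU = 0, so Q = W = nRT ln(V₂/V₁).
Q = (2.29)(8.314)(399) ln(78/34.8) = 7597 × 0.8071 = 6131 J.

Q ≈ 6130 J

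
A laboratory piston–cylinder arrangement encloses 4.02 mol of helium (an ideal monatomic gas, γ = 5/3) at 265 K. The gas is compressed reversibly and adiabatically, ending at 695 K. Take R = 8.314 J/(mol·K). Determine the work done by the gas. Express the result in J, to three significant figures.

Adiabatic ⇒ Q = 0, so W_by = −ΔU = nCᵥ(T₁ − T₂).
Cᵥ = 3R/2 = 12.47 J/(mol·K).
W = (4.02)(12.47)(265 − 695) = -21557 J.

W ≈ -21600 J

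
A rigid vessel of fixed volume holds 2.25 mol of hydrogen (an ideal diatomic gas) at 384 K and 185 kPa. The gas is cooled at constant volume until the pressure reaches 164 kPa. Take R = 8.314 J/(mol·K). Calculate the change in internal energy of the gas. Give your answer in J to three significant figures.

ΔU ≈ -2040 J

Constant volume ⇒ W = 0, so Q = ΔU = nCᵥΔT with Cᵥ = 5R/2 = 20.79 J/(mol·K).
At constant V, T₂/T₁ = P₂/P₁ ⇒ ΔT = T₁(P₂/P₁ − 1) = 384·(164/185 − 1) = -43.59 K.
ΔU = (2.25)(20.79)(-43.59) = -2039 J.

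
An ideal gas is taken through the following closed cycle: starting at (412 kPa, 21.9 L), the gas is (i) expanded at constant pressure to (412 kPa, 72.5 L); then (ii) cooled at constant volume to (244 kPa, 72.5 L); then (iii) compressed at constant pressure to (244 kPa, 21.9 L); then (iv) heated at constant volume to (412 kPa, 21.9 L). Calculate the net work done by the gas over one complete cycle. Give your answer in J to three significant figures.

Constant-volume legs do no work.
W(i) = (412)(72.5 − 21.9) = 20847 J; W(iii) = (244)(21.9 − 72.5) = -12346 J.
W_net = 20847 − 12346 = 8501 J (the clockwise enclosed area).

W_net ≈ 8500 J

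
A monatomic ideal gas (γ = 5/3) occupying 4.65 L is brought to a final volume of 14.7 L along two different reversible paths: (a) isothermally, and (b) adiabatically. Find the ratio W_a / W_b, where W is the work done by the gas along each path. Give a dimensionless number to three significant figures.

W_a / W_b ≈ 1.43

Path (a) isothermal: W = P₁V₁ ln(V₂/V₁) → W_a/(P₁V₁) = 1.151.
Path (b) adiabatic: W = P₁V₁(1 − (V₁/V₂)^(γ−1))/(γ−1) → W_b/(P₁V₁) = 0.8036.
W_a / W_b = 1.151 / 0.8036 = 1.432.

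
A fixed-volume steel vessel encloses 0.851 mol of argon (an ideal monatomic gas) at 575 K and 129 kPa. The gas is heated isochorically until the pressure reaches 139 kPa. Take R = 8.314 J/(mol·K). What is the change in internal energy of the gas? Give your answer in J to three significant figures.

ΔU ≈ 473 J

Constant volume ⇒ W = 0, so Q = ΔU = nCᵥΔT with Cᵥ = 3R/2 = 12.47 J/(mol·K).
At constant V, T₂/T₁ = P₂/P₁ ⇒ ΔT = T₁(P₂/P₁ − 1) = 575·(139/129 − 1) = 44.57 K.
ΔU = (0.851)(12.47)(44.57) = 473.1 J.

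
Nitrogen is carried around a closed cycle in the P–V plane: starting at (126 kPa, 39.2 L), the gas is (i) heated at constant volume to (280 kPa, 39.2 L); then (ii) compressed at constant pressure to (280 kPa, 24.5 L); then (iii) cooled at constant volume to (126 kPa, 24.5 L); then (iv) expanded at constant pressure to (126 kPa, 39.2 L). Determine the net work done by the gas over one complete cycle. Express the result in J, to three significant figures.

Constant-volume legs do no work.
W(ii) = (280)(24.5 − 39.2) = -4116 J; W(iv) = (126)(39.2 − 24.5) = 1852 J.
W_net = -4116 + 1852 = -2264 J (the counter-clockwise enclosed area).

W_net ≈ -2260 J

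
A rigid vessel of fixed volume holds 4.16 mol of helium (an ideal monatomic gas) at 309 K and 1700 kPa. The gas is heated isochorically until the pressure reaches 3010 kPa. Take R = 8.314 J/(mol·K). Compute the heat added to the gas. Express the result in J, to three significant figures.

Constant volume ⇒ W = 0, so Q = ΔU = nCᵥΔT with Cᵥ = 3R/2 = 12.47 J/(mol·K).
At constant V, T₂/T₁ = P₂/P₁ ⇒ ΔT = T₁(P₂/P₁ − 1) = 309·(3010/1700 − 1) = 238.1 K.
ΔU = (4.16)(12.47)(238.1) = 12353 J.

Q ≈ 12400 J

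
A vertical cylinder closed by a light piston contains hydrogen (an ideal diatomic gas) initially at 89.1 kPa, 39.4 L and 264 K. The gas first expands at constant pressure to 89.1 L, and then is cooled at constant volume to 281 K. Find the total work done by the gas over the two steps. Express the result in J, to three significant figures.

Step 1 (isobaric): W = PΔV = (89.1 kPa)(89.1 − 39.4 L) = 4428 J.
Step 2 (isochoric): W = 0 (constant volume).
W_total = 4428 + 0 = 4428 J.

W_total ≈ 4430 J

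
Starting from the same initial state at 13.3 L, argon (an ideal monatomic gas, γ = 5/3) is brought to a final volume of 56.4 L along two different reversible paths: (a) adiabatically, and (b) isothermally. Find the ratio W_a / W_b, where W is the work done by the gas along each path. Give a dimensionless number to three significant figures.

W_a / W_b ≈ 0.642

Path (a) adiabatic: W = P₁V₁(1 − (V₁/V₂)^(γ−1))/(γ−1) → W_a/(P₁V₁) = 0.9275.
Path (b) isothermal: W = P₁V₁ ln(V₂/V₁) → W_b/(P₁V₁) = 1.445.
W_a / W_b = 0.9275 / 1.445 = 0.642.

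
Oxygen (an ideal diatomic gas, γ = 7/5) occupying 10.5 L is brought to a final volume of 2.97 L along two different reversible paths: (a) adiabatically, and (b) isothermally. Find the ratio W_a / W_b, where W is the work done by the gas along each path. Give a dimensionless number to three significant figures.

Path (a) adiabatic: W = P₁V₁(1 − (V₁/V₂)^(γ−1))/(γ−1) → W_a/(P₁V₁) = -1.643.
Path (b) isothermal: W = P₁V₁ ln(V₂/V₁) → W_b/(P₁V₁) = -1.263.
W_a / W_b = -1.643 / -1.263 = 1.301.

W_a / W_b ≈ 1.30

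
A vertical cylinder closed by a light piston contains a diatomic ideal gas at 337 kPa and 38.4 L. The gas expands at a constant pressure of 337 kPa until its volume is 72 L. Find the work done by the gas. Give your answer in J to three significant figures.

W ≈ 11300 J

Isobaric: W = P ΔV.
W = (337 kPa)(72 − 38.4 L) = (337)(33.6) = 11323 J.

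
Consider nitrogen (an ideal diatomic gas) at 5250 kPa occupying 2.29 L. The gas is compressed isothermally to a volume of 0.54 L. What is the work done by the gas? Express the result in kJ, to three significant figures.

W ≈ -17.4 kJ

Isothermal: W = nRT ln(V₂/V₁) = P₁V₁ ln(V₂/V₁).
P₁V₁ = (5250 kPa)(2.29 L) = 12022 J.
W = 12022 × ln(0.54/2.29) = 12022 × -1.445
W_by_gas = -17369 J.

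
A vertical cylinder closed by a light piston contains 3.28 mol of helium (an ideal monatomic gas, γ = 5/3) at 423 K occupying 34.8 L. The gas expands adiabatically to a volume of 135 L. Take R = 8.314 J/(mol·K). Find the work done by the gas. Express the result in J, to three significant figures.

Adiabatic: TV^(γ−1) = const with γ = 5/3.
T₂ = T₁ (V₁/V₂)^(γ−1) = 423 × (34.8/135)^0.667 = 423 × 0.405 = 171.3 K.
W_by = nCᵥ(T₁ − T₂) = (3.28)(12.47)(423 − 171.3) = 10294 J.

W ≈ 10300 J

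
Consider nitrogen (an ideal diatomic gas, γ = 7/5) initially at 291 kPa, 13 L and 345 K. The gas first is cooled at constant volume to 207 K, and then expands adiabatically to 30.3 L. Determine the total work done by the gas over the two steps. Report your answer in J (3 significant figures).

Step 1 (isochoric): W = 0 (constant volume).
After step 1: P = 174.6 kPa (V unchanged).
Step 2 (adiabatic): W = (P₁V₁ − P₂V₂)/(γ−1) = (2270 − 1618)/0.4 = 1629 J.
W_total = 0 + 1629 = 1629 J.

W_total ≈ 1630 J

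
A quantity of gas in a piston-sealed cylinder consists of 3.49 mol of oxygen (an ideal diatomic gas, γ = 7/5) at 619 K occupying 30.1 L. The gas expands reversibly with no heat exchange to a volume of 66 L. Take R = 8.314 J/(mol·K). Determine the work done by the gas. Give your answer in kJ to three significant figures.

Adiabatic: TV^(γ−1) = const with γ = 7/5.
T₂ = T₁ (V₁/V₂)^(γ−1) = 619 × (30.1/66)^0.4 = 619 × 0.7305 = 452.2 K.
W_by = nCᵥ(T₁ − T₂) = (3.49)(20.79)(619 − 452.2) = 12102 J.

W ≈ 12.1 kJ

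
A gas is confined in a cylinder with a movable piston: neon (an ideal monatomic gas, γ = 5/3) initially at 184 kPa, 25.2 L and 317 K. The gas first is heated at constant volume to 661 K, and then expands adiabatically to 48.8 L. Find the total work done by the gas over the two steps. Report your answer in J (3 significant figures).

W_total ≈ 5170 J

Step 1 (isochoric): W = 0 (constant volume).
After step 1: P = 383.7 kPa (V unchanged).
Step 2 (adiabatic): W = (P₁V₁ − P₂V₂)/(γ−1) = (9669 − 6223)/0.667 = 5168 J.
W_total = 0 + 5168 = 5168 J.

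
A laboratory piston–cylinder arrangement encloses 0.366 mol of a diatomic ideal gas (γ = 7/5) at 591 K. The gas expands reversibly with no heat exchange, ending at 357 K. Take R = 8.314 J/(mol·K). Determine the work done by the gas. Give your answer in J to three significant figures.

Adiabatic ⇒ Q = 0, so W_by = −ΔU = nCᵥ(T₁ − T₂).
Cᵥ = 5R/2 = 20.79 J/(mol·K).
W = (0.366)(20.79)(591 − 357) = 1780 J.

W ≈ 1780 J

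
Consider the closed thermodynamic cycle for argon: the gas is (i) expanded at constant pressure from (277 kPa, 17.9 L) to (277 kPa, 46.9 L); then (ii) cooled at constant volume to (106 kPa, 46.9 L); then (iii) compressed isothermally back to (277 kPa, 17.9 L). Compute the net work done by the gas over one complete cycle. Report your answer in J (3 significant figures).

Leg (i): W = PΔV = (277)(46.9 − 17.9) = 8033 J.
Leg (ii): W = 0.
Leg (iii): W = PᵢVᵢ ln(V_f/Vᵢ) = (4971) ln(17.9/46.9) = -4789 J.
W_net = 8033 − 4789 = 3244 J.

W_net ≈ 3240 J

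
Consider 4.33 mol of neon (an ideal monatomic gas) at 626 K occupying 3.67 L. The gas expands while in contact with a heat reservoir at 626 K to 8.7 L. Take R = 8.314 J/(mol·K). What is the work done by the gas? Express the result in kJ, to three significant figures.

Isothermal: W = nRT ln(V₂/V₁).
W = (4.33)(8.314)(626) × ln(8.7/3.67)
  = 22536 × 0.8631
W_by_gas = 19451 J.

W ≈ 19.5 kJ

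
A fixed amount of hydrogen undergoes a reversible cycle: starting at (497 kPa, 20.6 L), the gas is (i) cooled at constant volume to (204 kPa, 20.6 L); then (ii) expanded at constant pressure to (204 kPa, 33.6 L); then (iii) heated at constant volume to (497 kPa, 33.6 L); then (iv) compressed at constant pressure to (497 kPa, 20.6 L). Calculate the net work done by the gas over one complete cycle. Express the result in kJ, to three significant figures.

W_net ≈ -3.81 kJ

Constant-volume legs do no work.
W(ii) = (204)(33.6 − 20.6) = 2652 J; W(iv) = (497)(20.6 − 33.6) = -6461 J.
W_net = 2652 − 6461 = -3809 J (the counter-clockwise enclosed area).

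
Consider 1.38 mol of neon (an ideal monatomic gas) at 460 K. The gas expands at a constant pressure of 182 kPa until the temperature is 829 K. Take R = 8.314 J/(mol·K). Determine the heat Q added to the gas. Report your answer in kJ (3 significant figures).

Isobaric: W = nRΔT = (1.38)(8.314)(369) = 4234 J.
ΔU = nCᵥΔT with Cᵥ = 3R/2: ΔU = (1.38)(12.47)(369) = 6350 J.
Q = ΔU + W = 6350 + 4234 = 10584 J.

Q ≈ 10.6 kJ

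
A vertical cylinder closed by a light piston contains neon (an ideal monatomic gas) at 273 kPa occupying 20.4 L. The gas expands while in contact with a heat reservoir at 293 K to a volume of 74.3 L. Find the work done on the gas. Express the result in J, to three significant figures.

W ≈ -7200 J

Isothermal: W = nRT ln(V₂/V₁) = P₁V₁ ln(V₂/V₁).
P₁V₁ = (273 kPa)(20.4 L) = 5569 J.
W = 5569 × ln(74.3/20.4) = 5569 × 1.293
W_by_gas = 7199 J; work on gas = −W_by = -7199 J.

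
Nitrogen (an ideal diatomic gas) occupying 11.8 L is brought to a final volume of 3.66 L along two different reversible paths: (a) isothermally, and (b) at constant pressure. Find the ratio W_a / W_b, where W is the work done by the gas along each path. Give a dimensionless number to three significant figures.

W_a / W_b ≈ 1.70

Path (a) isothermal: W = P₁V₁ ln(V₂/V₁) → W_a/(P₁V₁) = -1.171.
Path (b) isobaric: W = P₁(V₂ − V₁) → W_b/(P₁V₁) = -0.6898.
W_a / W_b = -1.171 / -0.6898 = 1.697.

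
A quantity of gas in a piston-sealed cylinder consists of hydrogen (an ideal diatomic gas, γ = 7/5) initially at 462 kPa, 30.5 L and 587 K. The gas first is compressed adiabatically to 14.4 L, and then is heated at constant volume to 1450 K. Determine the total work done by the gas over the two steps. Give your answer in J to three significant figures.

Step 1 (adiabatic): W = (P₁V₁ − P₂V₂)/(γ−1) = (14091 − 19025)/0.4 = -12334 J.
Step 2 (isochoric): W = 0 (constant volume).
W_total = -12334 + 0 = -12334 J.

W_total ≈ -12300 J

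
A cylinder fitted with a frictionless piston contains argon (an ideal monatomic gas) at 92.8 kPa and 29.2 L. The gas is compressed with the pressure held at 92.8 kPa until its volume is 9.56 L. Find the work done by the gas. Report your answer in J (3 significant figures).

W ≈ -1820 J

Isobaric: W = P ΔV.
W = (92.8 kPa)(9.56 − 29.2 L) = (92.8)(-19.64) = -1823 J.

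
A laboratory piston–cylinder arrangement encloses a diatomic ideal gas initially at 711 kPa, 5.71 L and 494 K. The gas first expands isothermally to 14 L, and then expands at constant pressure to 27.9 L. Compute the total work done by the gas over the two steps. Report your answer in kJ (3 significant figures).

W_total ≈ 7.67 kJ

Step 1 (isothermal): W = P₁V₁ ln(V₂/V₁) = (4060) ln(14/5.71) = 3641 J.
After step 1: P = 290 kPa, V = 14 L, T = 494 K.
Step 2 (isobaric): W = PΔV = (290 kPa)(27.9 − 14 L) = 4031 J.
W_total = 3641 + 4031 = 7672 J.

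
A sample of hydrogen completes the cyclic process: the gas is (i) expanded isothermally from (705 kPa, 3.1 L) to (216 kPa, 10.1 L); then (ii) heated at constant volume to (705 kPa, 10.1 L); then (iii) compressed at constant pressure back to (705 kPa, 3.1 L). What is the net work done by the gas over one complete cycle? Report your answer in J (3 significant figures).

Leg (i): W = PᵢVᵢ ln(V_f/Vᵢ) = (2186) ln(10.1/3.1) = 2581 J.
Leg (ii): W = 0.
Leg (iii): W = PΔV = (705)(3.1 − 10.1) = -4935 J.
W_net = 2581 − 4935 = -2354 J.

W_net ≈ -2350 J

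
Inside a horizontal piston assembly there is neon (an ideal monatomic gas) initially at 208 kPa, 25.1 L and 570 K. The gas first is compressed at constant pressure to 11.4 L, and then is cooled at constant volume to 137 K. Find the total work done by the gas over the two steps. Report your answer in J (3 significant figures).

Step 1 (isobaric): W = PΔV = (208 kPa)(11.4 − 25.1 L) = -2850 J.
Step 2 (isochoric): W = 0 (constant volume).
W_total = -2850 + 0 = -2850 J.

W_total ≈ -2850 J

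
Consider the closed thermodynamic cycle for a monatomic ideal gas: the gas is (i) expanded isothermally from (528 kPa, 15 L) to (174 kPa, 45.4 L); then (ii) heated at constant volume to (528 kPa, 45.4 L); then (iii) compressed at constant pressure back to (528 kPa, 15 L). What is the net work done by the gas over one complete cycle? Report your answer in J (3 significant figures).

Leg (i): W = PᵢVᵢ ln(V_f/Vᵢ) = (7920) ln(45.4/15) = 8771 J.
Leg (ii): W = 0.
Leg (iii): W = PΔV = (528)(15 − 45.4) = -16051 J.
W_net = 8771 − 16051 = -7280 J.

W_net ≈ -7280 J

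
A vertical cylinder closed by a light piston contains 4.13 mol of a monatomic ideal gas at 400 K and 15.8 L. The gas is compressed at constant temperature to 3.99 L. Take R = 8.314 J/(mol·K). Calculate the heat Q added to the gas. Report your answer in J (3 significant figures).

Isothermal ⇒ ΔU = 0, so Q = W = nRT ln(V₂/V₁).
Q = (4.13)(8.314)(400) ln(3.99/15.8) = 13735 × -1.376 = -18902 J.

Q ≈ -18900 J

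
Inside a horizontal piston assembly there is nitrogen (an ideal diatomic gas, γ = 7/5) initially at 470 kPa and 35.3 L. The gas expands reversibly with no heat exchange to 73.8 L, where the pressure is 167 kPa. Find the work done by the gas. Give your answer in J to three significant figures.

Adiabatic: W = (P₁V₁ − P₂V₂)/(γ − 1) with γ = 7/5.
P₁V₁ = 16591 J, P₂V₂ = 12325 J.
W = (16591 − 12325) / 0.4 = 10666 J.

W ≈ 10700 J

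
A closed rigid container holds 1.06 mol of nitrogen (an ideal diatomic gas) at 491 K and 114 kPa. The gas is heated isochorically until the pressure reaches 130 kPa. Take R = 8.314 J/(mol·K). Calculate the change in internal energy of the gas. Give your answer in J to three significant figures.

ΔU ≈ 1520 J

Constant volume ⇒ W = 0, so Q = ΔU = nCᵥΔT with Cᵥ = 5R/2 = 20.79 J/(mol·K).
At constant V, T₂/T₁ = P₂/P₁ ⇒ ΔT = T₁(P₂/P₁ − 1) = 491·(130/114 − 1) = 68.91 K.
ΔU = (1.06)(20.79)(68.91) = 1518 J.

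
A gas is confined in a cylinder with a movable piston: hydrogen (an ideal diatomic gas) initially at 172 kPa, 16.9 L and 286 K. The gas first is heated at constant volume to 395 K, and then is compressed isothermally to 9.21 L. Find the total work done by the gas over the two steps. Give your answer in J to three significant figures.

Step 1 (isochoric): W = 0 (constant volume).
After step 1: P = 237.6 kPa (V unchanged).
Step 2 (isothermal): W = P₁V₁ ln(V₂/V₁) = (4015) ln(9.21/16.9) = -2437 J.
W_total = 0 − 2437 = -2437 J.

W_total ≈ -2440 J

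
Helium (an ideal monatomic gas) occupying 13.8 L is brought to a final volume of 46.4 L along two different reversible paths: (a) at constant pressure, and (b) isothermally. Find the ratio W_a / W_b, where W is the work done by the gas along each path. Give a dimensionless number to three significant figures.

Path (a) isobaric: W = P₁(V₂ − V₁) → W_a/(P₁V₁) = 2.362.
Path (b) isothermal: W = P₁V₁ ln(V₂/V₁) → W_b/(P₁V₁) = 1.213.
W_a / W_b = 2.362 / 1.213 = 1.948.

W_a / W_b ≈ 1.95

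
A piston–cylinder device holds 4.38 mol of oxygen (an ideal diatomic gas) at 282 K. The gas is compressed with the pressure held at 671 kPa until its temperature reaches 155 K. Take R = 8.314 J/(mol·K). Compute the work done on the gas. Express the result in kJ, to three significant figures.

Isobaric: W = P ΔV = nR ΔT.
W = (4.38)(8.314)(155 − 282) = -4625 J.
Work on gas = −W_by = 4625 J.

W ≈ 4.62 kJ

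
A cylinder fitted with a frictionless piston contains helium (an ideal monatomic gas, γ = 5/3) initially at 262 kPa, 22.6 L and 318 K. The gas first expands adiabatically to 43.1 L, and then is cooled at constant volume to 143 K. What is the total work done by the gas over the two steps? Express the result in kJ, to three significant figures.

Step 1 (adiabatic): W = (P₁V₁ − P₂V₂)/(γ−1) = (5921 − 3850)/0.667 = 3106 J.
Step 2 (isochoric): W = 0 (constant volume).
W_total = 3106 + 0 = 3106 J.

W_total ≈ 3.11 kJ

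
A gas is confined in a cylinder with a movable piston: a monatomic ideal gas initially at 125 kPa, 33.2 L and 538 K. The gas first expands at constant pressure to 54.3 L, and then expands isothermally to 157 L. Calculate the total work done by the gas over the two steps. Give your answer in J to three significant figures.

Step 1 (isobaric): W = PΔV = (125 kPa)(54.3 − 33.2 L) = 2637 J.
After step 1: P = 125 kPa, V = 54.3 L, T = 879.9 K.
Step 2 (isothermal): W = P₁V₁ ln(V₂/V₁) = (6788) ln(157/54.3) = 7206 J.
W_total = 2637 + 7206 = 9844 J.

W_total ≈ 9840 J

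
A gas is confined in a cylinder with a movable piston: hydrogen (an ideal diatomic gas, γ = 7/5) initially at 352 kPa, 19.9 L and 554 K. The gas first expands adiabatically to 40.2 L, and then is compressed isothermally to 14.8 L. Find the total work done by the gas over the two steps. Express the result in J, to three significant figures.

W_total ≈ -990 J

Step 1 (adiabatic): W = (P₁V₁ − P₂V₂)/(γ−1) = (7005 − 5287)/0.4 = 4293 J.
After step 1: P = 131.5 kPa, V = 40.2 L, T = 418.2 K.
Step 2 (isothermal): W = P₁V₁ ln(V₂/V₁) = (5287) ln(14.8/40.2) = -5283 J.
W_total = 4293 − 5283 = -990.1 J.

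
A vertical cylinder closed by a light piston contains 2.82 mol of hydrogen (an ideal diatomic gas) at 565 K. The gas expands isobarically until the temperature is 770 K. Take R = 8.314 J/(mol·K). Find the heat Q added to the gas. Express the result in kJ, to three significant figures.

Q ≈ 16.8 kJ

Isobaric: W = nRΔT = (2.82)(8.314)(205) = 4806 J.
ΔU = nCᵥΔT with Cᵥ = 5R/2: ΔU = (2.82)(20.79)(205) = 12016 J.
Q = ΔU + W = 12016 + 4806 = 16822 J.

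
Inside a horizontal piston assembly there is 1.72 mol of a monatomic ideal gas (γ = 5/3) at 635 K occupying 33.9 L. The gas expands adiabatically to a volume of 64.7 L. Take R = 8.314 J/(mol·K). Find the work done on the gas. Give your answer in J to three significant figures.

Adiabatic: TV^(γ−1) = const with γ = 5/3.
T₂ = T₁ (V₁/V₂)^(γ−1) = 635 × (33.9/64.7)^0.667 = 635 × 0.6499 = 412.7 K.
W_by = nCᵥ(T₁ − T₂) = (1.72)(12.47)(635 − 412.7) = 4768 J.
Work on gas = −W_by = -4768 J.

W ≈ -4770 J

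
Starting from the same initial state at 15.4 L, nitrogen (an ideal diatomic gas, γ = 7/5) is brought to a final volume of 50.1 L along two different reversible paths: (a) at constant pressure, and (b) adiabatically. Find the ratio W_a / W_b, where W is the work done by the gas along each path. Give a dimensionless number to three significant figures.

Path (a) isobaric: W = P₁(V₂ − V₁) → W_a/(P₁V₁) = 2.253.
Path (b) adiabatic: W = P₁V₁(1 − (V₁/V₂)^(γ−1))/(γ−1) → W_b/(P₁V₁) = 0.9404.
W_a / W_b = 2.253 / 0.9404 = 2.396.

W_a / W_b ≈ 2.40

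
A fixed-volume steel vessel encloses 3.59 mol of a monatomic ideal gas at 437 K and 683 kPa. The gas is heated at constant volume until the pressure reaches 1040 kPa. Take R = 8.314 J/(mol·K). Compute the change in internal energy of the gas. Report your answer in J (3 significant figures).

ΔU ≈ 10200 J

Constant volume ⇒ W = 0, so Q = ΔU = nCᵥΔT with Cᵥ = 3R/2 = 12.47 J/(mol·K).
At constant V, T₂/T₁ = P₂/P₁ ⇒ ΔT = T₁(P₂/P₁ − 1) = 437·(1040/683 − 1) = 228.4 K.
ΔU = (3.59)(12.47)(228.4) = 10226 J.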